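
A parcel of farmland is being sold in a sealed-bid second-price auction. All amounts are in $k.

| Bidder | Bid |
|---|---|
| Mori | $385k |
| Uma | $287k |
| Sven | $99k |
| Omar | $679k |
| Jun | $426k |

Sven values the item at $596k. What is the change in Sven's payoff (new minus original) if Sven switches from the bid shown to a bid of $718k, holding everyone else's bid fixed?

The highest bid among the other bidders is $679k; Sven's bid doesn't change that.
Original bid $99k: Sven is not highest (top rival bid is $679k); payoff $0k.
Alternative bid $718k: Sven is highest, pays the top rival bid $679k; payoff $596k − $679k = −$83k.
Change in payoff = −$83k − ($0k) = −$83k.

−$83k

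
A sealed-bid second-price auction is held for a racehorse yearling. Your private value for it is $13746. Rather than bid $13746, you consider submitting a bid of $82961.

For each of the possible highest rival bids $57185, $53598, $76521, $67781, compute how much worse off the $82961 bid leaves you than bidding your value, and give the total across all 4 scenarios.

The deviation costs you only when the competing bid falls strictly between $13746 and $82961; elsewhere both bids give the same outcome.
$57185: truthful payoff $0, deviation payoff −$43439 → loss $43439.
$53598: truthful payoff $0, deviation payoff −$39852 → loss $39852.
$76521: truthful payoff $0, deviation payoff −$62775 → loss $62775.
$67781: truthful payoff $0, deviation payoff −$54035 → loss $54035.
Total loss = $43439 + $39852 + $62775 + $54035 = $200101.
In a second-price auction your bid sets only whether you win, not what you pay, so bidding your true value is weakly dominant.

$200101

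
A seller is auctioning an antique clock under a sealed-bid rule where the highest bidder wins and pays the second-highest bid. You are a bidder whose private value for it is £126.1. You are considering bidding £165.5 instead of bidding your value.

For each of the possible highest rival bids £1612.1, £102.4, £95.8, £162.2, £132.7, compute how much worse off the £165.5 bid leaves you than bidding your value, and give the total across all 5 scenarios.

The deviation costs you only when the competing bid falls strictly between £126.1 and £165.5; elsewhere both bids give the same outcome.
£1612.1: outcomes coincide → loss £0.
£102.4: outcomes coincide → loss £0.
£95.8: outcomes coincide → loss £0.
£162.2: truthful payoff £0, deviation payoff −£36.1 → loss £36.1.
£132.7: truthful payoff £0, deviation payoff −£6.6 → loss £6.6.
Total loss = £36.1 + £6.6 = £42.7.
In a second-price auction your bid sets only whether you win, not what you pay, so bidding your true value is weakly dominant.

£42.7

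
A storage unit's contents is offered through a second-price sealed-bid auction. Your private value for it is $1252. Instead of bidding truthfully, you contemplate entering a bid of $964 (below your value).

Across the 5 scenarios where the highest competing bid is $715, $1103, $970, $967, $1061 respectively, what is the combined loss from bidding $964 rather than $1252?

The deviation costs you only when the competing bid falls strictly between $964 and $1252; elsewhere both bids give the same outcome.
$715: outcomes coincide → loss $0.
$1103: truthful payoff $149, deviation payoff $0 → loss $149.
$970: truthful payoff $282, deviation payoff $0 → loss $282.
$967: truthful payoff $285, deviation payoff $0 → loss $285.
$1061: truthful payoff $191, deviation payoff $0 → loss $191.
Total loss = $149 + $282 + $285 + $191 = $907.
Truthful bidding weakly dominates here: raising your bid can only win items priced above your value, and lowering it can only forfeit items priced below.

$907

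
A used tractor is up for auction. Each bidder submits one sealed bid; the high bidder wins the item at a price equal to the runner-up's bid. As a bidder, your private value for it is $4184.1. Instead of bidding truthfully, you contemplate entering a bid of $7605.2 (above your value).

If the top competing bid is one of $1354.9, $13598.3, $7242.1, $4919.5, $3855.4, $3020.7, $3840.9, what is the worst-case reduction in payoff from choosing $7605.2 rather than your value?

$3058

$1354.9: same outcome either way → loss $0.
$13598.3: same outcome either way → loss $0.
$7242.1: truthful gives $0, deviation gives −$3058 → loss $3058.
$4919.5: truthful gives $0, deviation gives −$735.4 → loss $735.4.
$3855.4: same outcome either way → loss $0.
$3020.7: same outcome either way → loss $0.
$3840.9: same outcome either way → loss $0.
Maximum loss: $3058.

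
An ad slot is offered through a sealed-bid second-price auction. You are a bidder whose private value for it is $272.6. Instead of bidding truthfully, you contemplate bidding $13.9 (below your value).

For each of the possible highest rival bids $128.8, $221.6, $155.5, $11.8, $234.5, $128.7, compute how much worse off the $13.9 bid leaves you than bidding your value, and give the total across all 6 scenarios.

$493.9

The deviation costs you only when the competing bid falls strictly between $13.9 and $272.6; elsewhere both bids give the same outcome.
$128.8: truthful payoff $143.8, deviation payoff $0 → loss $143.8.
$221.6: truthful payoff $51, deviation payoff $0 → loss $51.
$155.5: truthful payoff $117.1, deviation payoff $0 → loss $117.1.
$11.8: outcomes coincide → loss $0.
$234.5: truthful payoff $38.1, deviation payoff $0 → loss $38.1.
$128.7: truthful payoff $143.9, deviation payoff $0 → loss $143.9.
Total loss = $143.8 + $51 + $117.1 + $38.1 + $143.9 = $493.9.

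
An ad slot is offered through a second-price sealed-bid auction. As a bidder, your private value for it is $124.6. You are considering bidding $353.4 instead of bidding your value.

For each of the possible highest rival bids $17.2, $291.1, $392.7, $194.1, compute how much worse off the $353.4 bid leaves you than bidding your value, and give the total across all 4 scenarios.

$236

The deviation costs you only when the competing bid falls strictly between $124.6 and $353.4; elsewhere both bids give the same outcome.
$17.2: outcomes coincide → loss $0.
$291.1: truthful payoff $0, deviation payoff −$166.5 → loss $166.5.
$392.7: outcomes coincide → loss $0.
$194.1: truthful payoff $0, deviation payoff −$69.5 → loss $69.5.
Total loss = $166.5 + $69.5 = $236.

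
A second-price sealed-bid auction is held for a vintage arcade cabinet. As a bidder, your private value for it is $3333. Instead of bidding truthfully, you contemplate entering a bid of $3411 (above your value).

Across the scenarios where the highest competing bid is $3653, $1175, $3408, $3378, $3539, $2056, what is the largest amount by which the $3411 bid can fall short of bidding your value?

$75

$3653: same outcome either way → loss $0.
$1175: same outcome either way → loss $0.
$3408: truthful gives $0, deviation gives −$75 → loss $75.
$3378: truthful gives $0, deviation gives −$45 → loss $45.
$3539: same outcome either way → loss $0.
$2056: same outcome either way → loss $0.
Maximum loss: $75.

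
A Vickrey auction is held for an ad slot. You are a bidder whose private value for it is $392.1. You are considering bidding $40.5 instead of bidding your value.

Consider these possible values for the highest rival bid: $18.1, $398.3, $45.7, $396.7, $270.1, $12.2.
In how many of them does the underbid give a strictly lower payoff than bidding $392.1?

The deviation hurts exactly when the highest competing bid lies strictly between $40.5 and $392.1 — underbidding then forfeits a profitable win.
$18.1: below both → same outcome either way.
$398.3: above both → same outcome either way.
$45.7: inside the interval → strictly worse (loss $346.4).
$396.7: above both → same outcome either way.
$270.1: inside the interval → strictly worse (loss $122).
$12.2: below both → same outcome either way.
Count: 2.

2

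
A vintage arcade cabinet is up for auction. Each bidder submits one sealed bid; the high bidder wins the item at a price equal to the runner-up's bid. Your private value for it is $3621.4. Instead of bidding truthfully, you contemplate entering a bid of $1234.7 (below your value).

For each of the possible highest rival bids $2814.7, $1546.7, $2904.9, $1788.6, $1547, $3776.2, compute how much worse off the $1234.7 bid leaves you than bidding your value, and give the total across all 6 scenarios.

The deviation costs you only when the competing bid falls strictly between $1234.7 and $3621.4; elsewhere both bids give the same outcome.
$2814.7: truthful payoff $806.7, deviation payoff $0 → loss $806.7.
$1546.7: truthful payoff $2074.7, deviation payoff $0 → loss $2074.7.
$2904.9: truthful payoff $716.5, deviation payoff $0 → loss $716.5.
$1788.6: truthful payoff $1832.8, deviation payoff $0 → loss $1832.8.
$1547: truthful payoff $2074.4, deviation payoff $0 → loss $2074.4.
$3776.2: outcomes coincide → loss $0.
Total loss = $806.7 + $2074.7 + $716.5 + $1832.8 + $2074.4 = $7505.1.

$7505.1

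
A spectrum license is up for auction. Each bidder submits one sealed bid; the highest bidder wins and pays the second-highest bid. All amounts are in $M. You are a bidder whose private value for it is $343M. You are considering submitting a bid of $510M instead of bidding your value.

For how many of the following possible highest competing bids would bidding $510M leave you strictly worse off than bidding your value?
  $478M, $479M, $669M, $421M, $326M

3

The deviation hurts exactly when the highest competing bid lies strictly between $343M and $510M — overbidding then wins at a price above your value.
$478M: inside the interval → strictly worse (loss $135M).
$479M: inside the interval → strictly worse (loss $136M).
$669M: above both → same outcome either way.
$421M: inside the interval → strictly worse (loss $78M).
$326M: below both → same outcome either way.
Count: 3.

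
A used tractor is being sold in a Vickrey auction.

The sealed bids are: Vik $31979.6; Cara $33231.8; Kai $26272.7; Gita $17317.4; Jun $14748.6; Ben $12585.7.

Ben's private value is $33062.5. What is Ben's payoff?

Highest bid: Cara at $33231.8, so Cara wins.
Second-highest bid: Vik at $31979.6 — that is the price the winner pays.
Ben did not win, so Ben pays nothing and receives nothing: payoff $0.

$0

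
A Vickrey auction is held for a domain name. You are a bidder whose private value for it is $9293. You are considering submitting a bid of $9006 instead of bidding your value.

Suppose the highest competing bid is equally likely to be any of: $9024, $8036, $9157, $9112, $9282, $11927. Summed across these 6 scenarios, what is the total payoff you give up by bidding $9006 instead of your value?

$597

The deviation costs you only when the competing bid falls strictly between $9006 and $9293; elsewhere both bids give the same outcome.
$9024: truthful payoff $269, deviation payoff $0 → loss $269.
$8036: outcomes coincide → loss $0.
$9157: truthful payoff $136, deviation payoff $0 → loss $136.
$9112: truthful payoff $181, deviation payoff $0 → loss $181.
$9282: truthful payoff $11, deviation payoff $0 → loss $11.
$11927: outcomes coincide → loss $0.
Total loss = $269 + $136 + $181 + $11 = $597.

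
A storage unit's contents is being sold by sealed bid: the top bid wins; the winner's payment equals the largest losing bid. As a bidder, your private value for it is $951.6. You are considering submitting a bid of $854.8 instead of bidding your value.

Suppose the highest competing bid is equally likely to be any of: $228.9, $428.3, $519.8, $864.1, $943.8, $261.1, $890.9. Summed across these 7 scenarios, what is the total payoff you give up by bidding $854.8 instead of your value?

The deviation costs you only when the competing bid falls strictly between $854.8 and $951.6; elsewhere both bids give the same outcome.
$228.9: outcomes coincide → loss $0.
$428.3: outcomes coincide → loss $0.
$519.8: outcomes coincide → loss $0.
$864.1: truthful payoff $87.5, deviation payoff $0 → loss $87.5.
$943.8: truthful payoff $7.8, deviation payoff $0 → loss $7.8.
$261.1: outcomes coincide → loss $0.
$890.9: truthful payoff $60.7, deviation payoff $0 → loss $60.7.
Total loss = $87.5 + $7.8 + $60.7 = $156.
Truthful bidding weakly dominates here: raising your bid can only win items priced above your value, and lowering it can only forfeit items priced below.

$156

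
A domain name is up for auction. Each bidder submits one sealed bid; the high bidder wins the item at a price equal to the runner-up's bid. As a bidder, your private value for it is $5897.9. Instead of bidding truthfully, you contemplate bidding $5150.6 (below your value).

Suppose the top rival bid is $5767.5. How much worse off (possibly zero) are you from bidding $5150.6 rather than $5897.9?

$130.4

Bidding your value $5897.9: you win (since $5897.9 > $5767.5) and pay $5767.5. Payoff $130.4.
Bidding $5150.6: you lose. Payoff $0.
The competing bid $5767.5 lies between your shaded bid and your value, so underbidding forfeits an item you could have won at a profitable price.
Loss from deviating = $130.4 − ($0) = $130.4.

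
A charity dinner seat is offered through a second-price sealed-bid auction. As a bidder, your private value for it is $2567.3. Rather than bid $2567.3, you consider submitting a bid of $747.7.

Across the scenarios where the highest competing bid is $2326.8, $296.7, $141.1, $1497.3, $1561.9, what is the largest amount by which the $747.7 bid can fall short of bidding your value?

$2326.8: truthful gives $240.5, deviation gives $0 → loss $240.5.
$296.7: same outcome either way → loss $0.
$141.1: same outcome either way → loss $0.
$1497.3: truthful gives $1070, deviation gives $0 → loss $1070.
$1561.9: truthful gives $1005.4, deviation gives $0 → loss $1005.4.
Maximum loss: $1070.

$1070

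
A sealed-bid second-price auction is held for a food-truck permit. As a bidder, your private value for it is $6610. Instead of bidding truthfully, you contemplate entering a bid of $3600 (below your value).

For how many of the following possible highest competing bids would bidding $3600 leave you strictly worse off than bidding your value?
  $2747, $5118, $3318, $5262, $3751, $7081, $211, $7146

3

The deviation hurts exactly when the highest competing bid lies strictly between $3600 and $6610 — underbidding then forfeits a profitable win.
$2747: below both → same outcome either way.
$5118: inside the interval → strictly worse (loss $1492).
$3318: below both → same outcome either way.
$5262: inside the interval → strictly worse (loss $1348).
$3751: inside the interval → strictly worse (loss $2859).
$7081: above both → same outcome either way.
$211: below both → same outcome either way.
$7146: above both → same outcome either way.
Count: 3.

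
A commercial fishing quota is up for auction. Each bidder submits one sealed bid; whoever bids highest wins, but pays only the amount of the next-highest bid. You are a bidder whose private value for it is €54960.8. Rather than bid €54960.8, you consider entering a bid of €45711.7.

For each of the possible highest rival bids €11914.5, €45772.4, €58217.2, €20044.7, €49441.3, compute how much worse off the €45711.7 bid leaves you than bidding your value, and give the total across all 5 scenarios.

€14707.9

The deviation costs you only when the competing bid falls strictly between €45711.7 and €54960.8; elsewhere both bids give the same outcome.
€11914.5: outcomes coincide → loss €0.
€45772.4: truthful payoff €9188.4, deviation payoff €0 → loss €9188.4.
€58217.2: outcomes coincide → loss €0.
€20044.7: outcomes coincide → loss €0.
€49441.3: truthful payoff €5519.5, deviation payoff €0 → loss €5519.5.
Total loss = €9188.4 + €5519.5 = €14707.9.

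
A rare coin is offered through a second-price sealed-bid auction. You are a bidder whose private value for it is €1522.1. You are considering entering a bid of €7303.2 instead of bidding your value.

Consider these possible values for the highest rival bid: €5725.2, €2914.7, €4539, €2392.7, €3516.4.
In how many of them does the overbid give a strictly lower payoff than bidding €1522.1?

5

The deviation hurts exactly when the highest competing bid lies strictly between €1522.1 and €7303.2 — overbidding then wins at a price above your value.
€5725.2: inside the interval → strictly worse (loss €4203.1).
€2914.7: inside the interval → strictly worse (loss €1392.6).
€4539: inside the interval → strictly worse (loss €3016.9).
€2392.7: inside the interval → strictly worse (loss €870.6).
€3516.4: inside the interval → strictly worse (loss €1994.3).
Count: 5.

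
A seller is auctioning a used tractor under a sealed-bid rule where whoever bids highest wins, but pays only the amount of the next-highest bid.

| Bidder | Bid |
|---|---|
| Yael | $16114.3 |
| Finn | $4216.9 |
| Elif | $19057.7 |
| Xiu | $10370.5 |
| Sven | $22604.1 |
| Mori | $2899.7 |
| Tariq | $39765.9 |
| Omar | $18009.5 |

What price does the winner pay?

$22604.1

Highest bid: Tariq at $39765.9, so Tariq wins.
Second-highest bid: Sven at $22604.1 — that is the price the winner pays.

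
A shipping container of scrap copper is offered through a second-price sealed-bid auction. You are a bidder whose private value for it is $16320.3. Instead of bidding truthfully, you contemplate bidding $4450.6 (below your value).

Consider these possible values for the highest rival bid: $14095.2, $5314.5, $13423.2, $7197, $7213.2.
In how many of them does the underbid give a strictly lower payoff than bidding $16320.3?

5

The deviation hurts exactly when the highest competing bid lies strictly between $4450.6 and $16320.3 — underbidding then forfeits a profitable win.
$14095.2: inside the interval → strictly worse (loss $2225.1).
$5314.5: inside the interval → strictly worse (loss $11005.8).
$13423.2: inside the interval → strictly worse (loss $2897.1).
$7197: inside the interval → strictly worse (loss $9123.3).
$7213.2: inside the interval → strictly worse (loss $9107.1).
Count: 5.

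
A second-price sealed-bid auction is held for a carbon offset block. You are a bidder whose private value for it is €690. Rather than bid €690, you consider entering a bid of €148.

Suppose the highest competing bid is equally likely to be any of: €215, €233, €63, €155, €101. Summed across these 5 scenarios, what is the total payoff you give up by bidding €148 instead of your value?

€1467

The deviation costs you only when the competing bid falls strictly between €148 and €690; elsewhere both bids give the same outcome.
€215: truthful payoff €475, deviation payoff €0 → loss €475.
€233: truthful payoff €457, deviation payoff €0 → loss €457.
€63: outcomes coincide → loss €0.
€155: truthful payoff €535, deviation payoff €0 → loss €535.
€101: outcomes coincide → loss €0.
Total loss = €475 + €457 + €535 = €1467.
Because the price is fixed by the runner-up's bid, deviating from your value can only change a good outcome into a bad one — never the reverse.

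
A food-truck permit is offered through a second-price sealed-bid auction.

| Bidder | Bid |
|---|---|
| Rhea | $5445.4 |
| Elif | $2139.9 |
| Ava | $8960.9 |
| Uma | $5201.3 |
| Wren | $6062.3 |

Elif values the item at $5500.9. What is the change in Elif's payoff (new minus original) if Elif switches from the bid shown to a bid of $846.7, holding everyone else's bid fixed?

$0

The highest bid among the other bidders is $8960.9; Elif's bid doesn't change that.
Original bid $2139.9: Elif is not highest (top rival bid is $8960.9); payoff $0.
Alternative bid $846.7: Elif is not highest (top rival bid is $8960.9); payoff $0.
Change in payoff = $0 − ($0) = $0.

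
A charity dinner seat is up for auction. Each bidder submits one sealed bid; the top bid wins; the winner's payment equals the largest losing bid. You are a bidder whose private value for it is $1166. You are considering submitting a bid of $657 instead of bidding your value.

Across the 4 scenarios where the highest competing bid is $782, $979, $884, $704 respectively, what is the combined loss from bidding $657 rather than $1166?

The deviation costs you only when the competing bid falls strictly between $657 and $1166; elsewhere both bids give the same outcome.
$782: truthful payoff $384, deviation payoff $0 → loss $384.
$979: truthful payoff $187, deviation payoff $0 → loss $187.
$884: truthful payoff $282, deviation payoff $0 → loss $282.
$704: truthful payoff $462, deviation payoff $0 → loss $462.
Total loss = $384 + $187 + $282 + $462 = $1315.

$1315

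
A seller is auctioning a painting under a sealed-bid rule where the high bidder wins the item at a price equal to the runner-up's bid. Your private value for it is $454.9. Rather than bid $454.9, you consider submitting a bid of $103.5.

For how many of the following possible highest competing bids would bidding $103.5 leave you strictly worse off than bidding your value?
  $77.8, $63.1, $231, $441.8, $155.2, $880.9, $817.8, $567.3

3

The deviation hurts exactly when the highest competing bid lies strictly between $103.5 and $454.9 — underbidding then forfeits a profitable win.
$77.8: below both → same outcome either way.
$63.1: below both → same outcome either way.
$231: inside the interval → strictly worse (loss $223.9).
$441.8: inside the interval → strictly worse (loss $13.1).
$155.2: inside the interval → strictly worse (loss $299.7).
$880.9: above both → same outcome either way.
$817.8: above both → same outcome either way.
$567.3: above both → same outcome either way.
Count: 3.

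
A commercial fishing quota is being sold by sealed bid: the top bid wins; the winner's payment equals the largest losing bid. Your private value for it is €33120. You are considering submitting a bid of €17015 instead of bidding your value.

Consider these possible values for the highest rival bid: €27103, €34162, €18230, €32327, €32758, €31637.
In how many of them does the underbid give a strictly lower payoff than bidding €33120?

5

The deviation hurts exactly when the highest competing bid lies strictly between €17015 and €33120 — underbidding then forfeits a profitable win.
€27103: inside the interval → strictly worse (loss €6017).
€34162: above both → same outcome either way.
€18230: inside the interval → strictly worse (loss €14890).
€32327: inside the interval → strictly worse (loss €793).
€32758: inside the interval → strictly worse (loss €362).
€31637: inside the interval → strictly worse (loss €1483).
Count: 5.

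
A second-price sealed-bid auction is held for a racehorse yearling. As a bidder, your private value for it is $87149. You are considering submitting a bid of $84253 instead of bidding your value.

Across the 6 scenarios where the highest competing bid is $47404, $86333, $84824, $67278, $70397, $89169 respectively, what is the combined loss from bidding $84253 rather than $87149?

$3141

The deviation costs you only when the competing bid falls strictly between $84253 and $87149; elsewhere both bids give the same outcome.
$47404: outcomes coincide → loss $0.
$86333: truthful payoff $816, deviation payoff $0 → loss $816.
$84824: truthful payoff $2325, deviation payoff $0 → loss $2325.
$67278: outcomes coincide → loss $0.
$70397: outcomes coincide → loss $0.
$89169: outcomes coincide → loss $0.
Total loss = $816 + $2325 = $3141.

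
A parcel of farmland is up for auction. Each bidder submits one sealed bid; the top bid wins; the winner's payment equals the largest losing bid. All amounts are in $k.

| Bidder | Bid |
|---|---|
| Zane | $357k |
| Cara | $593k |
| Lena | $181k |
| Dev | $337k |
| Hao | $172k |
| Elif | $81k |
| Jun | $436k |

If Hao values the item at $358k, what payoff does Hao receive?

Highest bid: Cara at $593k, so Cara wins.
Second-highest bid: Jun at $436k — that is the price the winner pays.
Hao did not win, so Hao pays nothing and receives nothing: payoff $0k.

$0k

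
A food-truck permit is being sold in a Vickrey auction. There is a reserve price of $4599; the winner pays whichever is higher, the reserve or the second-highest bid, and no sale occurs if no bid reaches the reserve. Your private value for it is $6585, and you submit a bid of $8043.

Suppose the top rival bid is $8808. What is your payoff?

$0

Your bid $8043 is below the highest competing bid $8808, so you lose. Payoff $0.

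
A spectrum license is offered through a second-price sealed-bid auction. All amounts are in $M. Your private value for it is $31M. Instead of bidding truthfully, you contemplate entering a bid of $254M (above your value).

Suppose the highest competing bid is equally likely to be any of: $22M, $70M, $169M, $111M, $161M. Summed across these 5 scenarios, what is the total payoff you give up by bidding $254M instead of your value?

$387M

The deviation costs you only when the competing bid falls strictly between $31M and $254M; elsewhere both bids give the same outcome.
$22M: outcomes coincide → loss $0M.
$70M: truthful payoff $0M, deviation payoff −$39M → loss $39M.
$169M: truthful payoff $0M, deviation payoff −$138M → loss $138M.
$111M: truthful payoff $0M, deviation payoff −$80M → loss $80M.
$161M: truthful payoff $0M, deviation payoff −$130M → loss $130M.
Total loss = $39M + $138M + $80M + $130M = $387M.
Truthful bidding weakly dominates here: raising your bid can only win items priced above your value, and lowering it can only forfeit items priced below.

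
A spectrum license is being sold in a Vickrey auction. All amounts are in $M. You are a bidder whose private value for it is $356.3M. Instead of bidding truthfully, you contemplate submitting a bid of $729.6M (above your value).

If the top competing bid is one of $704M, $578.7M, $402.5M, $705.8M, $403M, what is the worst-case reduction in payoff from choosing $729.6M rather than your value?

$349.5M

$704M: truthful gives $0M, deviation gives −$347.7M → loss $347.7M.
$578.7M: truthful gives $0M, deviation gives −$222.4M → loss $222.4M.
$402.5M: truthful gives $0M, deviation gives −$46.2M → loss $46.2M.
$705.8M: truthful gives $0M, deviation gives −$349.5M → loss $349.5M.
$403M: truthful gives $0M, deviation gives −$46.7M → loss $46.7M.
Maximum loss: $349.5M.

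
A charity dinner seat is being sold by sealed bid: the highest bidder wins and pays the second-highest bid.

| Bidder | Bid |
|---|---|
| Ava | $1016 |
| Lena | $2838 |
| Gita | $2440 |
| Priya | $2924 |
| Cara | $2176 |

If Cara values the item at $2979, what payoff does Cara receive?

Highest bid: Priya at $2924, so Priya wins.
Second-highest bid: Lena at $2838 — that is the price the winner pays.
Cara did not win, so Cara pays nothing and receives nothing: payoff $0.

$0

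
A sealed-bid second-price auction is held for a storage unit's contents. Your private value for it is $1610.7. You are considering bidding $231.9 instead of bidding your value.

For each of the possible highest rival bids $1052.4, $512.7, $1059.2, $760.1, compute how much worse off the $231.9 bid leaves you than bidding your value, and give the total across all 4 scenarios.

The deviation costs you only when the competing bid falls strictly between $231.9 and $1610.7; elsewhere both bids give the same outcome.
$1052.4: truthful payoff $558.3, deviation payoff $0 → loss $558.3.
$512.7: truthful payoff $1098, deviation payoff $0 → loss $1098.
$1059.2: truthful payoff $551.5, deviation payoff $0 → loss $551.5.
$760.1: truthful payoff $850.6, deviation payoff $0 → loss $850.6.
Total loss = $558.3 + $1098 + $551.5 + $850.6 = $3058.4.
Because the price is fixed by the runner-up's bid, deviating from your value can only change a good outcome into a bad one — never the reverse.

$3058.4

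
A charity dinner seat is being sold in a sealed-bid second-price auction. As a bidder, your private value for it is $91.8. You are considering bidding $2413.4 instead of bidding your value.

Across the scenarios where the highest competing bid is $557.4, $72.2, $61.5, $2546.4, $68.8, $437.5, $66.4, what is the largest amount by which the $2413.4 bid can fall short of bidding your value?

$465.6

$557.4: truthful gives $0, deviation gives −$465.6 → loss $465.6.
$72.2: same outcome either way → loss $0.
$61.5: same outcome either way → loss $0.
$2546.4: same outcome either way → loss $0.
$68.8: same outcome either way → loss $0.
$437.5: truthful gives $0, deviation gives −$345.7 → loss $345.7.
$66.4: same outcome either way → loss $0.
Maximum loss: $465.6.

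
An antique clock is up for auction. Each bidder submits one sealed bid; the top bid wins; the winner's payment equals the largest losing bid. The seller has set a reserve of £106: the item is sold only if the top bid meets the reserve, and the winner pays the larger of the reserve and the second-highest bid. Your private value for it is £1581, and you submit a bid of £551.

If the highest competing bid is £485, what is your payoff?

£1096

Your bid £551 is the highest and exceeds the reserve.
Price = max(second-highest bid, reserve) = max(£485, £106) = £485.
Payoff = £1581 − £485 = £1096.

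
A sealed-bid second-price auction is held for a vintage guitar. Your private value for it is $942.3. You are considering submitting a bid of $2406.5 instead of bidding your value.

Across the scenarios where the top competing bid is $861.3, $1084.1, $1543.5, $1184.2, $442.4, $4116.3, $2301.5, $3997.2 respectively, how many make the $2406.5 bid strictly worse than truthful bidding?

4

The deviation hurts exactly when the highest competing bid lies strictly between $942.3 and $2406.5 — overbidding then wins at a price above your value.
$861.3: below both → same outcome either way.
$1084.1: inside the interval → strictly worse (loss $141.8).
$1543.5: inside the interval → strictly worse (loss $601.2).
$1184.2: inside the interval → strictly worse (loss $241.9).
$442.4: below both → same outcome either way.
$4116.3: above both → same outcome either way.
$2301.5: inside the interval → strictly worse (loss $1359.2).
$3997.2: above both → same outcome either way.
Count: 4.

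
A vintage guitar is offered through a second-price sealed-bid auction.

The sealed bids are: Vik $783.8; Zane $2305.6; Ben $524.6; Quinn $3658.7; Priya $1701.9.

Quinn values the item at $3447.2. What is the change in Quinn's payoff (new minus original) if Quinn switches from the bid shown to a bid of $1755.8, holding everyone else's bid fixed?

−$1141.6

The highest bid among the other bidders is $2305.6; Quinn's bid doesn't change that.
Original bid $3658.7: Quinn is highest, pays the top rival bid $2305.6; payoff $3447.2 − $2305.6 = $1141.6.
Alternative bid $1755.8: Quinn is not highest (top rival bid is $2305.6); payoff $0.
Change in payoff = $0 − ($1141.6) = −$1141.6.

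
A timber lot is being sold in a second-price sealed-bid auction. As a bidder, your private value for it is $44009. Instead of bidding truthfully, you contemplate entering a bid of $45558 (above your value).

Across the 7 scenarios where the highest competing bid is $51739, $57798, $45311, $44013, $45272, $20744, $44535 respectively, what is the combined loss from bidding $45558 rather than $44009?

The deviation costs you only when the competing bid falls strictly between $44009 and $45558; elsewhere both bids give the same outcome.
$51739: outcomes coincide → loss $0.
$57798: outcomes coincide → loss $0.
$45311: truthful payoff $0, deviation payoff −$1302 → loss $1302.
$44013: truthful payoff $0, deviation payoff −$4 → loss $4.
$45272: truthful payoff $0, deviation payoff −$1263 → loss $1263.
$20744: outcomes coincide → loss $0.
$44535: truthful payoff $0, deviation payoff −$526 → loss $526.
Total loss = $1302 + $4 + $1263 + $526 = $3095.

$3095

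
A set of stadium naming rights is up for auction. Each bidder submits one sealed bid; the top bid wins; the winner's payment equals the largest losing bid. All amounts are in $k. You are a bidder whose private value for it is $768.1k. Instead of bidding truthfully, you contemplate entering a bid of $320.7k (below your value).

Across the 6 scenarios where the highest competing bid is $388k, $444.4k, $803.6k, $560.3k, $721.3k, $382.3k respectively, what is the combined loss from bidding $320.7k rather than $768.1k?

$1344.2k

The deviation costs you only when the competing bid falls strictly between $320.7k and $768.1k; elsewhere both bids give the same outcome.
$388k: truthful payoff $380.1k, deviation payoff $0k → loss $380.1k.
$444.4k: truthful payoff $323.7k, deviation payoff $0k → loss $323.7k.
$803.6k: outcomes coincide → loss $0k.
$560.3k: truthful payoff $207.8k, deviation payoff $0k → loss $207.8k.
$721.3k: truthful payoff $46.8k, deviation payoff $0k → loss $46.8k.
$382.3k: truthful payoff $385.8k, deviation payoff $0k → loss $385.8k.
Total loss = $380.1k + $323.7k + $207.8k + $46.8k + $385.8k = $1344.2k.
In a second-price auction your bid sets only whether you win, not what you pay, so bidding your true value is weakly dominant.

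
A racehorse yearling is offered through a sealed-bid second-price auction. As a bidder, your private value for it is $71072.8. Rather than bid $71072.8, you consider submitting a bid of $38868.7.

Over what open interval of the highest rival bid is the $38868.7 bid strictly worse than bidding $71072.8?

If the competing bid is below $38868.7, both bids win at the same price — no difference.
If it is above $71072.8, both bids lose — no difference.
If it lies strictly between $38868.7 and $71072.8, bidding your value wins at a price below your value (positive payoff) while bidding $38868.7 loses (payoff 0).
So the deviation strictly hurts on the open interval ($38868.7, $71072.8).

($38868.7, $71072.8)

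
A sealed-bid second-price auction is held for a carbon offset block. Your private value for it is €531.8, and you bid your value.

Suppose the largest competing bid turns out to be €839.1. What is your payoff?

Your bid €531.8 is below the highest competing bid €839.1, so you lose.
A losing bidder pays nothing and receives nothing: payoff = €0.

€0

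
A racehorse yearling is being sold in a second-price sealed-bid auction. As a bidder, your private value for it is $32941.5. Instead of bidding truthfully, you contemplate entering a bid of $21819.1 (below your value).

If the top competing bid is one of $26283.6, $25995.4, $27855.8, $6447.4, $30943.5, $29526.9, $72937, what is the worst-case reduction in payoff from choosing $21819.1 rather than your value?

$6946.1

$26283.6: truthful gives $6657.9, deviation gives $0 → loss $6657.9.
$25995.4: truthful gives $6946.1, deviation gives $0 → loss $6946.1.
$27855.8: truthful gives $5085.7, deviation gives $0 → loss $5085.7.
$6447.4: same outcome either way → loss $0.
$30943.5: truthful gives $1998, deviation gives $0 → loss $1998.
$29526.9: truthful gives $3414.6, deviation gives $0 → loss $3414.6.
$72937: same outcome either way → loss $0.
Maximum loss: $6946.1.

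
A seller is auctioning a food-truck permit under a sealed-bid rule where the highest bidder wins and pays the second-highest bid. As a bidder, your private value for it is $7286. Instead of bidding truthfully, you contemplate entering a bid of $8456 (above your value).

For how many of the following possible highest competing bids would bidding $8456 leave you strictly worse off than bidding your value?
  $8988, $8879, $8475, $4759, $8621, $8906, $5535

The deviation hurts exactly when the highest competing bid lies strictly between $7286 and $8456 — overbidding then wins at a price above your value.
$8988: above both → same outcome either way.
$8879: above both → same outcome either way.
$8475: above both → same outcome either way.
$4759: below both → same outcome either way.
$8621: above both → same outcome either way.
$8906: above both → same outcome either way.
$5535: below both → same outcome either way.
Count: 0.

0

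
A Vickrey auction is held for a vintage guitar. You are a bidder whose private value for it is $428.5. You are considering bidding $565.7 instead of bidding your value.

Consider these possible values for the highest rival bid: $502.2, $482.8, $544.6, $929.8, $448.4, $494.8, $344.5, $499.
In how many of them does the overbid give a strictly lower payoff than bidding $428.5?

6

The deviation hurts exactly when the highest competing bid lies strictly between $428.5 and $565.7 — overbidding then wins at a price above your value.
$502.2: inside the interval → strictly worse (loss $73.7).
$482.8: inside the interval → strictly worse (loss $54.3).
$544.6: inside the interval → strictly worse (loss $116.1).
$929.8: above both → same outcome either way.
$448.4: inside the interval → strictly worse (loss $19.9).
$494.8: inside the interval → strictly worse (loss $66.3).
$344.5: below both → same outcome either way.
$499: inside the interval → strictly worse (loss $70.5).
Count: 6.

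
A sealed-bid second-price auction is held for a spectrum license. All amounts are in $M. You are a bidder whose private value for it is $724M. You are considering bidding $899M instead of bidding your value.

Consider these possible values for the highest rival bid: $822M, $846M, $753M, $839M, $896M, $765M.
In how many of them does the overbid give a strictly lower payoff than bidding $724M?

6

The deviation hurts exactly when the highest competing bid lies strictly between $724M and $899M — overbidding then wins at a price above your value.
$822M: inside the interval → strictly worse (loss $98M).
$846M: inside the interval → strictly worse (loss $122M).
$753M: inside the interval → strictly worse (loss $29M).
$839M: inside the interval → strictly worse (loss $115M).
$896M: inside the interval → strictly worse (loss $172M).
$765M: inside the interval → strictly worse (loss $41M).
Count: 6.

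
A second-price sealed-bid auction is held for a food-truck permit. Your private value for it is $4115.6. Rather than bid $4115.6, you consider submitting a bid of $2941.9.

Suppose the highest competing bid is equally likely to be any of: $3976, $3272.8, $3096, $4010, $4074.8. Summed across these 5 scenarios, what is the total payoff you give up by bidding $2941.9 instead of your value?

$2148.4

The deviation costs you only when the competing bid falls strictly between $2941.9 and $4115.6; elsewhere both bids give the same outcome.
$3976: truthful payoff $139.6, deviation payoff $0 → loss $139.6.
$3272.8: truthful payoff $842.8, deviation payoff $0 → loss $842.8.
$3096: truthful payoff $1019.6, deviation payoff $0 → loss $1019.6.
$4010: truthful payoff $105.6, deviation payoff $0 → loss $105.6.
$4074.8: truthful payoff $40.8, deviation payoff $0 → loss $40.8.
Total loss = $139.6 + $842.8 + $1019.6 + $105.6 + $40.8 = $2148.4.
Because the price is fixed by the runner-up's bid, deviating from your value can only change a good outcome into a bad one — never the reverse.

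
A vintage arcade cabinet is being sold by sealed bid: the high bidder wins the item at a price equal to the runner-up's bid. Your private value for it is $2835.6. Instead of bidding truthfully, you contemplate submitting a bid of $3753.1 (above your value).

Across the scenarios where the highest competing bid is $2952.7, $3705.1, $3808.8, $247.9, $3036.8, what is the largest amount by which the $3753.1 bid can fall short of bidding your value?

$2952.7: truthful gives $0, deviation gives −$117.1 → loss $117.1.
$3705.1: truthful gives $0, deviation gives −$869.5 → loss $869.5.
$3808.8: same outcome either way → loss $0.
$247.9: same outcome either way → loss $0.
$3036.8: truthful gives $0, deviation gives −$201.2 → loss $201.2.
Maximum loss: $869.5.

$869.5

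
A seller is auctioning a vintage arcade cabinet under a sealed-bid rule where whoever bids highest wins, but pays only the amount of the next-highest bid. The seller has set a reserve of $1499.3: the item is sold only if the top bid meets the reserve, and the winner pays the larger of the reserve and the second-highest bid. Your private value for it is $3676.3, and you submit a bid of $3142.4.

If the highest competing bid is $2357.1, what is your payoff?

Your bid $3142.4 is the highest and exceeds the reserve.
Price = max(second-highest bid, reserve) = max($2357.1, $1499.3) = $2357.1.
Payoff = $3676.3 − $2357.1 = $1319.2.

$1319.2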